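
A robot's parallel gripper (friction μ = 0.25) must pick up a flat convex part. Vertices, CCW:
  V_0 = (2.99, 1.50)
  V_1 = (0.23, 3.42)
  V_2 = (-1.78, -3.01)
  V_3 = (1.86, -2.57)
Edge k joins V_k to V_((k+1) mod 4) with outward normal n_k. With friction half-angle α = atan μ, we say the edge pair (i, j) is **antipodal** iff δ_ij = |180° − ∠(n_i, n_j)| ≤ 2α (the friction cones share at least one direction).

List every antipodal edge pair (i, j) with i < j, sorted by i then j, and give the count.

α = atan 0.25 = 14.04°;  2α = 28.07°
n_0 = (+0.5711, +0.8209)
n_1 = (-0.9545, +0.2984)
n_2 = (+0.1200, -0.9928)
n_3 = (+0.9636, -0.2675)
  (0,1): δ = 72.53°  ·
  (0,2): δ = 41.72°  ·
  (0,3): δ = 109.31°  ·
  (1,2): δ = 65.75°  ·
  (1,3): δ = 1.84°  ✓
  (2,3): δ = 112.41°  ·
antipodal pairs: 1

count = 1; pairs: (1,3)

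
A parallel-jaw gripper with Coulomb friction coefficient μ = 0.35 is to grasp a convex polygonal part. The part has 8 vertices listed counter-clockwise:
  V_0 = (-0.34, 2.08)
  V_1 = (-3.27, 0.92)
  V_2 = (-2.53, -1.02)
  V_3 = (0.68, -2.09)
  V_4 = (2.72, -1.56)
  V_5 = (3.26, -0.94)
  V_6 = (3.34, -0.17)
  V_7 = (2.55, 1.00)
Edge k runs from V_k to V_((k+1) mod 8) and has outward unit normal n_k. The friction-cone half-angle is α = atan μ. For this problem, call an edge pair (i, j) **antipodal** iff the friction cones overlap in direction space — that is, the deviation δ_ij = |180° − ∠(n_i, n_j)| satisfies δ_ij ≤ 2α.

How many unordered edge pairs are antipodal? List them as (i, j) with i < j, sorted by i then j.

α = atan 0.35 = 19.29°;  2α = 38.58°
n_0 = (-0.3681, +0.9298)
n_1 = (-0.9343, -0.3564)
n_2 = (-0.3162, -0.9487)
n_3 = (+0.2515, -0.9679)
n_4 = (+0.7541, -0.6568)
n_5 = (+0.9946, -0.1033)
n_6 = (+0.8288, +0.5596)
n_7 = (+0.3501, +0.9367)
  (0,1): δ = 90.72°  ·
  (0,2): δ = 40.03°  ·
  (0,3): δ = 7.04°  ✓
  (0,4): δ = 27.35°  ✓
  (0,5): δ = 62.47°  ·
  (0,6): δ = 102.43°  ·
  (0,7): δ = 137.91°  ·
  (1,2): δ = 129.31°  ·
  (1,3): δ = 96.32°  ·
  (1,4): δ = 61.93°  ·
  (1,5): δ = 26.81°  ✓
  (1,6): δ = 13.15°  ✓
  (1,7): δ = 48.63°  ·
  (2,3): δ = 147.00°  ·
  (2,4): δ = 112.62°  ·
  (2,5): δ = 77.50°  ·
  (2,6): δ = 37.54°  ✓
  (2,7): δ = 2.06°  ✓
  (3,4): δ = 145.62°  ·
  (3,5): δ = 110.50°  ·
  (3,6): δ = 70.54°  ·
  (3,7): δ = 35.05°  ✓
  (4,5): δ = 144.88°  ·
  (4,6): δ = 104.92°  ·
  (4,7): δ = 69.44°  ·
  (5,6): δ = 140.04°  ·
  (5,7): δ = 104.56°  ·
  (6,7): δ = 144.52°  ·
antipodal pairs: 7

count = 7; pairs: (0,3), (0,4), (1,5), (1,6), (2,6), (2,7), (3,7)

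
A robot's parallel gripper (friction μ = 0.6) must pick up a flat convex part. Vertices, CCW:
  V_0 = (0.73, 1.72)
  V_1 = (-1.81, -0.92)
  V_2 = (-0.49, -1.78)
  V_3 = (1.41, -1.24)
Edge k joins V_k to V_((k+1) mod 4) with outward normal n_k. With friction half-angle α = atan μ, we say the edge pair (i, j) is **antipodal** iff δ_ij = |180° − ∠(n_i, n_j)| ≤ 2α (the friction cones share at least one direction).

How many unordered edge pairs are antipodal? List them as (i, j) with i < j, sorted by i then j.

α = atan 0.6 = 30.96°;  2α = 61.93°
n_0 = (-0.7206, +0.6933)
n_1 = (-0.5459, -0.8379)
n_2 = (+0.2734, -0.9619)
n_3 = (+0.9746, +0.2239)
  (0,1): δ = 79.19°  ·
  (0,2): δ = 30.24°  ✓
  (0,3): δ = 56.83°  ✓
  (1,2): δ = 131.05°  ·
  (1,3): δ = 43.98°  ✓
  (2,3): δ = 92.93°  ·
antipodal pairs: 3

count = 3; pairs: (0,2), (0,3), (1,3)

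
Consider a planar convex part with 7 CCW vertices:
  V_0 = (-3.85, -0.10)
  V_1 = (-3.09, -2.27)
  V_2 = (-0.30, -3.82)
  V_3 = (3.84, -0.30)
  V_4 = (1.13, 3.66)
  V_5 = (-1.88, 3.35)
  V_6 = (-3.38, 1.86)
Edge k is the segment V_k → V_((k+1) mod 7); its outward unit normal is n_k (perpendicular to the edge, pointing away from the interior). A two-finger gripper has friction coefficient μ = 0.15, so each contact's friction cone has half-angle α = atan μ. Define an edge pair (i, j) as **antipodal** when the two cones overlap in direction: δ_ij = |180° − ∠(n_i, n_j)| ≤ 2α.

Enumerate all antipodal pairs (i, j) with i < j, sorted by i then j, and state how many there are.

count = 2; pairs: (0,3), (2,5)

α = atan 0.15 = 8.53°;  2α = 17.06°
n_0 = (-0.9438, -0.3305)
n_1 = (-0.4856, -0.8742)
n_2 = (+0.6478, -0.7618)
n_3 = (+0.8253, +0.5648)
n_4 = (-0.1024, +0.9947)
n_5 = (-0.7047, +0.7095)
n_6 = (-0.9724, +0.2332)
  (0,1): δ = 138.36°  ·
  (0,2): δ = 68.93°  ·
  (0,3): δ = 15.08°  ✓
  (0,4): δ = 76.58°  ·
  (0,5): δ = 115.51°  ·
  (0,6): δ = 147.21°  ·
  (1,2): δ = 110.57°  ·
  (1,3): δ = 26.56°  ·
  (1,4): δ = 34.93°  ·
  (1,5): δ = 73.86°  ·
  (1,6): δ = 105.57°  ·
  (2,3): δ = 95.99°  ·
  (2,4): δ = 34.49°  ·
  (2,5): δ = 4.44°  ✓
  (2,6): δ = 36.14°  ·
  (3,4): δ = 118.51°  ·
  (3,5): δ = 79.58°  ·
  (3,6): δ = 47.87°  ·
  (4,5): δ = 141.07°  ·
  (4,6): δ = 109.36°  ·
  (5,6): δ = 148.29°  ·
antipodal pairs: 2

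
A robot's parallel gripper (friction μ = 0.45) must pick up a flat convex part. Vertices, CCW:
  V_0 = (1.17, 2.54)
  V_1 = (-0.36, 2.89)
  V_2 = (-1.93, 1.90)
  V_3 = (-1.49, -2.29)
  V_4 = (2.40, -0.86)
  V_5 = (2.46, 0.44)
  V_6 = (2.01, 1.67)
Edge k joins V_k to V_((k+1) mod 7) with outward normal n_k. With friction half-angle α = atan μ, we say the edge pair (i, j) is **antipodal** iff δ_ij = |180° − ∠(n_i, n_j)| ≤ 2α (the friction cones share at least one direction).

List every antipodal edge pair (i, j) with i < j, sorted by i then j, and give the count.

α = atan 0.45 = 24.23°;  2α = 48.46°
n_0 = (+0.2230, +0.9748)
n_1 = (-0.5334, +0.8459)
n_2 = (-0.9945, -0.1044)
n_3 = (+0.3450, -0.9386)
n_4 = (+0.9989, -0.0461)
n_5 = (+0.9391, +0.3436)
n_6 = (+0.7194, +0.6946)
  (0,1): δ = 134.88°  ·
  (0,2): δ = 71.12°  ·
  (0,3): δ = 33.07°  ✓
  (0,4): δ = 100.24°  ·
  (0,5): δ = 122.98°  ·
  (0,6): δ = 146.88°  ·
  (1,2): δ = 116.24°  ·
  (1,3): δ = 12.05°  ✓
  (1,4): δ = 55.12°  ·
  (1,5): δ = 77.86°  ·
  (1,6): δ = 101.76°  ·
  (2,3): δ = 75.81°  ·
  (2,4): δ = 8.64°  ✓
  (2,5): δ = 14.10°  ✓
  (2,6): δ = 38.00°  ✓
  (3,4): δ = 112.83°  ·
  (3,5): δ = 90.09°  ·
  (3,6): δ = 66.19°  ·
  (4,5): δ = 157.26°  ·
  (4,6): δ = 133.36°  ·
  (5,6): δ = 156.10°  ·
antipodal pairs: 5

count = 5; pairs: (0,3), (1,3), (2,4), (2,5), (2,6)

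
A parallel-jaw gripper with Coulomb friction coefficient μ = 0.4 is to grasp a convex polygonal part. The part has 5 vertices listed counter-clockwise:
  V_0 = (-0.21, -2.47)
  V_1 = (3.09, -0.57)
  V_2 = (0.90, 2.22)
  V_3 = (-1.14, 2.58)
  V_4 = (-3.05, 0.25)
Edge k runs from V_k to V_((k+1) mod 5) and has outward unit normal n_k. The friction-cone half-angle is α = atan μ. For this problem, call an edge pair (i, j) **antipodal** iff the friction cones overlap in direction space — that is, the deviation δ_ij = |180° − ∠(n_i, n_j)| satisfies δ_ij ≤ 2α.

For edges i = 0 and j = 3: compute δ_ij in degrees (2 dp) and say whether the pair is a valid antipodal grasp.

α = atan 0.4 = 21.80°;  2α = 43.60°
edge 0: e_0 = (+3.30, +1.90);  n_0 = (+0.4990, -0.8666)
edge 3: e_3 = (-1.91, -2.33);  n_3 = (-0.7734, +0.6340)
∠(n_0, n_3) = 159.27°
δ = |180° − 159.27°| = 20.73°
20.73° ≤ 2α = 43.60°  →  valid

δ = 20.73°, valid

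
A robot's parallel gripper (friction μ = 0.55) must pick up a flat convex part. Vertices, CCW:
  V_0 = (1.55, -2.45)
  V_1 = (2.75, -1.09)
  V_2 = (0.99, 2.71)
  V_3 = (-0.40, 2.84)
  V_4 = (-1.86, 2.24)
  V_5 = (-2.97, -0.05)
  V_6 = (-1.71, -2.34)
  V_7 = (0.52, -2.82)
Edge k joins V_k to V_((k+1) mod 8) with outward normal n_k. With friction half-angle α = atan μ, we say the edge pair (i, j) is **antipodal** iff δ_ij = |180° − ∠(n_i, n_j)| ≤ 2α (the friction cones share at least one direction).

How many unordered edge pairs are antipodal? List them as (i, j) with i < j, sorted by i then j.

α = atan 0.55 = 28.81°;  2α = 57.62°
n_0 = (+0.7498, -0.6616)
n_1 = (+0.9074, +0.4203)
n_2 = (+0.0931, +0.9957)
n_3 = (-0.3801, +0.9249)
n_4 = (-0.8999, +0.4362)
n_5 = (-0.8761, -0.4821)
n_6 = (-0.2104, -0.9776)
n_7 = (+0.3381, -0.9411)
  (0,1): δ = 113.72°  ·
  (0,2): δ = 53.92°  ✓
  (0,3): δ = 26.24°  ✓
  (0,4): δ = 15.56°  ✓
  (0,5): δ = 70.24°  ·
  (0,6): δ = 119.28°  ·
  (0,7): δ = 151.18°  ·
  (1,2): δ = 120.19°  ·
  (1,3): δ = 92.51°  ·
  (1,4): δ = 50.71°  ✓
  (1,5): δ = 3.97°  ✓
  (1,6): δ = 53.00°  ✓
  (1,7): δ = 84.91°  ·
  (2,3): δ = 152.32°  ·
  (2,4): δ = 110.52°  ·
  (2,5): δ = 55.84°  ✓
  (2,6): δ = 6.80°  ✓
  (2,7): δ = 25.10°  ✓
  (3,4): δ = 138.20°  ·
  (3,5): δ = 83.52°  ·
  (3,6): δ = 34.49°  ✓
  (3,7): δ = 2.58°  ✓
  (4,5): δ = 125.32°  ·
  (4,6): δ = 76.29°  ·
  (4,7): δ = 44.38°  ✓
  (5,6): δ = 130.97°  ·
  (5,7): δ = 99.06°  ·
  (6,7): δ = 148.09°  ·
antipodal pairs: 12

count = 12; pairs: (0,2), (0,3), (0,4), (1,4), (1,5), (1,6), (2,5), (2,6), (2,7), (3,6), (3,7), (4,7)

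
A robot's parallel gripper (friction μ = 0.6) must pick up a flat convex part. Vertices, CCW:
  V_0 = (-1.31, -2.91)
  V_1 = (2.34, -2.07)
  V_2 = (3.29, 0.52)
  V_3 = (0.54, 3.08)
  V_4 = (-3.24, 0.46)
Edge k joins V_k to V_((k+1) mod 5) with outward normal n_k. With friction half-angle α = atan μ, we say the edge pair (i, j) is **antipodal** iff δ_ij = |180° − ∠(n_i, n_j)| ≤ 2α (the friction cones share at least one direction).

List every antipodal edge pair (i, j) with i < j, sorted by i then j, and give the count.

α = atan 0.6 = 30.96°;  2α = 61.93°
n_0 = (+0.2243, -0.9745)
n_1 = (+0.9388, -0.3444)
n_2 = (+0.6814, +0.7319)
n_3 = (-0.5697, +0.8219)
n_4 = (-0.8678, -0.4970)
  (0,1): δ = 123.10°  ·
  (0,2): δ = 55.91°  ✓
  (0,3): δ = 21.77°  ✓
  (0,4): δ = 106.84°  ·
  (1,2): δ = 112.81°  ·
  (1,3): δ = 35.13°  ✓
  (1,4): δ = 49.94°  ✓
  (2,3): δ = 102.32°  ·
  (2,4): δ = 17.25°  ✓
  (3,4): δ = 94.93°  ·
antipodal pairs: 5

count = 5; pairs: (0,2), (0,3), (1,3), (1,4), (2,4)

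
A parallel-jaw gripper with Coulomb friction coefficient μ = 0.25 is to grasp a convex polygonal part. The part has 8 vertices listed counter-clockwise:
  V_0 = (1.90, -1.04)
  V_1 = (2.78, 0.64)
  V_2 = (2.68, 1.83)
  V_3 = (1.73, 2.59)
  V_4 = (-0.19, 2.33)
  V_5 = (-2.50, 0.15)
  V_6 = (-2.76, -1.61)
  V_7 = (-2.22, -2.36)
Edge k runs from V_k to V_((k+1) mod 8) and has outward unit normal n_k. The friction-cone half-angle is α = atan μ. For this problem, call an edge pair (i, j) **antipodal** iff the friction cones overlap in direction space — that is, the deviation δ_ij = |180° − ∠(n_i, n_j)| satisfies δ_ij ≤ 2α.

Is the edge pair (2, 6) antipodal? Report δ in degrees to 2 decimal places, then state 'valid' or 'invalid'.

δ = 15.59°, valid

α = atan 0.25 = 14.04°;  2α = 28.07°
edge 2: e_2 = (-0.95, +0.76);  n_2 = (+0.6247, +0.7809)
edge 6: e_6 = (+0.54, -0.75);  n_6 = (-0.8115, -0.5843)
∠(n_2, n_6) = 164.41°
δ = |180° − 164.41°| = 15.59°
15.59° ≤ 2α = 28.07°  →  valid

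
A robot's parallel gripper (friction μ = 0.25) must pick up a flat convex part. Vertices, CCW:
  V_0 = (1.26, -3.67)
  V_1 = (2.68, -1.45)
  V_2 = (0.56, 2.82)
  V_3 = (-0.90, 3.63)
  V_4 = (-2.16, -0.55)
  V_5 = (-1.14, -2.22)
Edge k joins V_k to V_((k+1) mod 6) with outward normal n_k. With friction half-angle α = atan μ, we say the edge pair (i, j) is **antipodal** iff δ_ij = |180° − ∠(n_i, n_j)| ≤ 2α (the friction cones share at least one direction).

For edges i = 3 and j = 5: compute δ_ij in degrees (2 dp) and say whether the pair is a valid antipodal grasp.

α = atan 0.25 = 14.04°;  2α = 28.07°
edge 3: e_3 = (-1.26, -4.18);  n_3 = (-0.9574, +0.2886)
edge 5: e_5 = (+2.40, -1.45);  n_5 = (-0.5171, -0.8559)
∠(n_3, n_5) = 75.64°
δ = |180° − 75.64°| = 104.36°
104.36° > 2α = 28.07°  →  invalid

δ = 104.36°, invalid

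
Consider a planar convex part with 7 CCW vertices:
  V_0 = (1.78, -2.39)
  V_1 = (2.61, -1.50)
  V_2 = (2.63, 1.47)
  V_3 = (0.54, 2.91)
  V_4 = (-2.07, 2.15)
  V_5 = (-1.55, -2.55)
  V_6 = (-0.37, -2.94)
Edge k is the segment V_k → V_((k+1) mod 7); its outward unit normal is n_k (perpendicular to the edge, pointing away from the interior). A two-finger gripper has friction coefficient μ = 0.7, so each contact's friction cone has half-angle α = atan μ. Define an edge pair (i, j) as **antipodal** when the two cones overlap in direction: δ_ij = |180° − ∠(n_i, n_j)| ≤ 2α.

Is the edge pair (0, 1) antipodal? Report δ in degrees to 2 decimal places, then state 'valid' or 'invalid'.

δ = 137.38°, invalid

α = atan 0.7 = 34.99°;  2α = 69.98°
edge 0: e_0 = (+0.83, +0.89);  n_0 = (+0.7313, -0.6820)
edge 1: e_1 = (+0.02, +2.97);  n_1 = (+1.0000, -0.0067)
∠(n_0, n_1) = 42.62°
δ = |180° − 42.62°| = 137.38°
137.38° > 2α = 69.98°  →  invalid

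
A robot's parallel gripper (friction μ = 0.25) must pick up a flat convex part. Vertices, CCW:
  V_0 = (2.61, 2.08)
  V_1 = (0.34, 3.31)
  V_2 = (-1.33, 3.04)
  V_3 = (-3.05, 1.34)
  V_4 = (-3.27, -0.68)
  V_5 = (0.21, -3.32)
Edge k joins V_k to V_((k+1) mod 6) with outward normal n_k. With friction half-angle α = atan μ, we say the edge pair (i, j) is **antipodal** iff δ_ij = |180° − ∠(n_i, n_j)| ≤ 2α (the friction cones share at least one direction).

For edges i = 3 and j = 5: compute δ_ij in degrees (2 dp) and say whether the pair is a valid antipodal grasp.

α = atan 0.25 = 14.04°;  2α = 28.07°
edge 3: e_3 = (-0.22, -2.02);  n_3 = (-0.9941, +0.1083)
edge 5: e_5 = (+2.40, +5.40);  n_5 = (+0.9138, -0.4061)
∠(n_3, n_5) = 162.25°
δ = |180° − 162.25°| = 17.75°
17.75° ≤ 2α = 28.07°  →  valid

δ = 17.75°, valid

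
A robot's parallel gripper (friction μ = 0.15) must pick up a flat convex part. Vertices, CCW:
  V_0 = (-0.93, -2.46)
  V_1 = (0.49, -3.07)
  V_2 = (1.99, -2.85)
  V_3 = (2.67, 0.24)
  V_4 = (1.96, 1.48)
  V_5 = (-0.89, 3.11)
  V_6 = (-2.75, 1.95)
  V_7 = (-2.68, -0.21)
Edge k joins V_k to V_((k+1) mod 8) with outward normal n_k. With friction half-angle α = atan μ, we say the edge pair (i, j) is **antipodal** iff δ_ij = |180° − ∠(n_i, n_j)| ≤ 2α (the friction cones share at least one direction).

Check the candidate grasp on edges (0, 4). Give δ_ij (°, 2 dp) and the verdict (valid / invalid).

α = atan 0.15 = 8.53°;  2α = 17.06°
edge 0: e_0 = (+1.42, -0.61);  n_0 = (-0.3947, -0.9188)
edge 4: e_4 = (-2.85, +1.63);  n_4 = (+0.4965, +0.8681)
∠(n_0, n_4) = 173.48°
δ = |180° − 173.48°| = 6.52°
6.52° ≤ 2α = 17.06°  →  valid

δ = 6.52°, valid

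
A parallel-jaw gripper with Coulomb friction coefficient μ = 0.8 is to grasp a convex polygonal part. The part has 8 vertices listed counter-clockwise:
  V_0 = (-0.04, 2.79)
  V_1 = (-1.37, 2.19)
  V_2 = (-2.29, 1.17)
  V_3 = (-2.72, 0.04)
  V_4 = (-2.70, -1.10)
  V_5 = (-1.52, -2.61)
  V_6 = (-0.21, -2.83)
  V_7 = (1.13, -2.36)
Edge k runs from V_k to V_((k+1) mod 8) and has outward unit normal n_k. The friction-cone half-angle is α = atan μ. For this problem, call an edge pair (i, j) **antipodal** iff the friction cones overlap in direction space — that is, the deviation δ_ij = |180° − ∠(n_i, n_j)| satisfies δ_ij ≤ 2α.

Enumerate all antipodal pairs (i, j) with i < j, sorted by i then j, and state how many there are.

count = 12; pairs: (0,4), (0,5), (0,6), (1,5), (1,6), (1,7), (2,6), (2,7), (3,6), (3,7), (4,7), (5,7)

α = atan 0.8 = 38.66°;  2α = 77.32°
n_0 = (-0.4112, +0.9115)
n_1 = (-0.7426, +0.6698)
n_2 = (-0.9346, +0.3557)
n_3 = (-0.9998, -0.0175)
n_4 = (-0.7879, -0.6157)
n_5 = (-0.1656, -0.9862)
n_6 = (+0.3310, -0.9436)
n_7 = (+0.9752, +0.2215)
  (0,1): δ = 156.33°  ·
  (0,2): δ = 135.11°  ·
  (0,3): δ = 113.28°  ·
  (0,4): δ = 76.28°  ✓
  (0,5): δ = 33.81°  ✓
  (0,6): δ = 4.95°  ✓
  (0,7): δ = 78.52°  ·
  (1,2): δ = 158.78°  ·
  (1,3): δ = 136.95°  ·
  (1,4): δ = 99.94°  ·
  (1,5): δ = 57.48°  ✓
  (1,6): δ = 28.62°  ✓
  (1,7): δ = 54.85°  ✓
  (2,3): δ = 158.16°  ·
  (2,4): δ = 121.16°  ·
  (2,5): δ = 78.70°  ·
  (2,6): δ = 49.84°  ✓
  (2,7): δ = 33.63°  ✓
  (3,4): δ = 143.00°  ·
  (3,5): δ = 100.54°  ·
  (3,6): δ = 71.68°  ✓
  (3,7): δ = 11.79°  ✓
  (4,5): δ = 137.54°  ·
  (4,6): δ = 108.68°  ·
  (4,7): δ = 25.21°  ✓
  (5,6): δ = 151.14°  ·
  (5,7): δ = 67.67°  ✓
  (6,7): δ = 96.53°  ·
antipodal pairs: 12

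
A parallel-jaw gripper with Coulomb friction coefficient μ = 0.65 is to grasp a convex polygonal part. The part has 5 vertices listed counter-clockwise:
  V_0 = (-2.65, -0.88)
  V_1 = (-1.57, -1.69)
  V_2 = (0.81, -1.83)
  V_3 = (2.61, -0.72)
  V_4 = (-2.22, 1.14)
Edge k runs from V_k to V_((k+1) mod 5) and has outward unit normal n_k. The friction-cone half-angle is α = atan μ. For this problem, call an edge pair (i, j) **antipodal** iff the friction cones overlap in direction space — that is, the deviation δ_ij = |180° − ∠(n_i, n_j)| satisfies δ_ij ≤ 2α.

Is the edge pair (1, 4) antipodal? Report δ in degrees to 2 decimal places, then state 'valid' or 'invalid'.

δ = 81.35°, invalid

α = atan 0.65 = 33.02°;  2α = 66.05°
edge 1: e_1 = (+2.38, -0.14);  n_1 = (-0.0587, -0.9983)
edge 4: e_4 = (-0.43, -2.02);  n_4 = (-0.9781, +0.2082)
∠(n_1, n_4) = 98.65°
δ = |180° − 98.65°| = 81.35°
81.35° > 2α = 66.05°  →  invalid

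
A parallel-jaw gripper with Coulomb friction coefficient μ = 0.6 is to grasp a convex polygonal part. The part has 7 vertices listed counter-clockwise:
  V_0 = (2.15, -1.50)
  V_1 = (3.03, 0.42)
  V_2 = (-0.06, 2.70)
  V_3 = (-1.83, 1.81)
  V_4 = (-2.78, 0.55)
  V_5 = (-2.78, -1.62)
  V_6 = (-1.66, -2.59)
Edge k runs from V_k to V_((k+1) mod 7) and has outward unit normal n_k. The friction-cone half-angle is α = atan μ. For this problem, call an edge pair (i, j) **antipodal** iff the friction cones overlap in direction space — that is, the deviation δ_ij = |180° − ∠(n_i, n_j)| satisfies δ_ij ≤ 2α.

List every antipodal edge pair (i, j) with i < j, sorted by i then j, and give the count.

α = atan 0.6 = 30.96°;  2α = 61.93°
n_0 = (+0.9091, -0.4167)
n_1 = (+0.5937, +0.8047)
n_2 = (-0.4492, +0.8934)
n_3 = (-0.7985, +0.6020)
n_4 = (-1.0000, -0.0000)
n_5 = (-0.6547, -0.7559)
n_6 = (+0.2751, -0.9614)
  (0,1): δ = 101.80°  ·
  (0,2): δ = 38.68°  ✓
  (0,3): δ = 12.39°  ✓
  (0,4): δ = 24.62°  ✓
  (0,5): δ = 73.73°  ·
  (0,6): δ = 130.59°  ·
  (1,2): δ = 116.88°  ·
  (1,3): δ = 90.59°  ·
  (1,4): δ = 53.58°  ✓
  (1,5): δ = 4.47°  ✓
  (1,6): δ = 52.39°  ✓
  (2,3): δ = 153.71°  ·
  (2,4): δ = 116.69°  ·
  (2,5): δ = 67.59°  ·
  (2,6): δ = 10.73°  ✓
  (3,4): δ = 142.98°  ·
  (3,5): δ = 93.88°  ·
  (3,6): δ = 37.02°  ✓
  (4,5): δ = 130.89°  ·
  (4,6): δ = 74.03°  ·
  (5,6): δ = 123.14°  ·
antipodal pairs: 8

count = 8; pairs: (0,2), (0,3), (0,4), (1,4), (1,5), (1,6), (2,6), (3,6)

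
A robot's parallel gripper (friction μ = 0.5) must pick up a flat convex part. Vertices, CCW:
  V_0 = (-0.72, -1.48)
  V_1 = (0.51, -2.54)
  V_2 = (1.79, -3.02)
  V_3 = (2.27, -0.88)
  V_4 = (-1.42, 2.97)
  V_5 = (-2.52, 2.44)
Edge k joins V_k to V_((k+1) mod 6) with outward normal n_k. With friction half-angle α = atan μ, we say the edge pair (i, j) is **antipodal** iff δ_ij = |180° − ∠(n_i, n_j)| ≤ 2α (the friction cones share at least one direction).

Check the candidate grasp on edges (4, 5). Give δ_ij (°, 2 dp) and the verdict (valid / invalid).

δ = 91.06°, invalid

α = atan 0.5 = 26.57°;  2α = 53.13°
edge 4: e_4 = (-1.10, -0.53);  n_4 = (-0.4341, +0.9009)
edge 5: e_5 = (+1.80, -3.92);  n_5 = (-0.9088, -0.4173)
∠(n_4, n_5) = 88.94°
δ = |180° − 88.94°| = 91.06°
91.06° > 2α = 53.13°  →  invalid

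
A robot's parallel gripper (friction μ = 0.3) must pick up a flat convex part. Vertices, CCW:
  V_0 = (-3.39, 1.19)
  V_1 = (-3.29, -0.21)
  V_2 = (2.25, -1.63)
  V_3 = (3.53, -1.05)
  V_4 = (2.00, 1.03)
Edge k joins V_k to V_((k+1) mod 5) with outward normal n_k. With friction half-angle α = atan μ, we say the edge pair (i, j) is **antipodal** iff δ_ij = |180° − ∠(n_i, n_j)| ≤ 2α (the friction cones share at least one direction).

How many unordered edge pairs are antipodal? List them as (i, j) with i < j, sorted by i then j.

α = atan 0.3 = 16.70°;  2α = 33.40°
n_0 = (-0.9975, -0.0712)
n_1 = (-0.2483, -0.9687)
n_2 = (+0.4127, -0.9109)
n_3 = (+0.8055, +0.5925)
n_4 = (+0.0297, +0.9996)
  (0,1): δ = 108.46°  ·
  (0,2): δ = 69.71°  ·
  (0,3): δ = 32.25°  ✓
  (0,4): δ = 84.21°  ·
  (1,2): δ = 141.25°  ·
  (1,3): δ = 39.29°  ·
  (1,4): δ = 12.68°  ✓
  (2,3): δ = 78.04°  ·
  (2,4): δ = 26.08°  ✓
  (3,4): δ = 128.04°  ·
antipodal pairs: 3

count = 3; pairs: (0,3), (1,4), (2,4)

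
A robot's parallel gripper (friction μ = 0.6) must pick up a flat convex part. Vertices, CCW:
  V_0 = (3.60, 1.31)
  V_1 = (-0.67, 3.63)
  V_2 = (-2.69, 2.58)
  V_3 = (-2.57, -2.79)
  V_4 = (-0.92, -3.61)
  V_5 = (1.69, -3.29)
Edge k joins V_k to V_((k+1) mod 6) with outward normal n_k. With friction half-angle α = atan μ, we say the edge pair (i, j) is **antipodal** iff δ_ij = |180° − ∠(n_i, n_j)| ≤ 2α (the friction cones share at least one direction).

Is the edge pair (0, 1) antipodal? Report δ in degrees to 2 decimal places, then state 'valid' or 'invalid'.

α = atan 0.6 = 30.96°;  2α = 61.93°
edge 0: e_0 = (-4.27, +2.32);  n_0 = (+0.4774, +0.8787)
edge 1: e_1 = (-2.02, -1.05);  n_1 = (-0.4612, +0.8873)
∠(n_0, n_1) = 55.98°
δ = |180° − 55.98°| = 124.02°
124.02° > 2α = 61.93°  →  invalid

δ = 124.02°, invalid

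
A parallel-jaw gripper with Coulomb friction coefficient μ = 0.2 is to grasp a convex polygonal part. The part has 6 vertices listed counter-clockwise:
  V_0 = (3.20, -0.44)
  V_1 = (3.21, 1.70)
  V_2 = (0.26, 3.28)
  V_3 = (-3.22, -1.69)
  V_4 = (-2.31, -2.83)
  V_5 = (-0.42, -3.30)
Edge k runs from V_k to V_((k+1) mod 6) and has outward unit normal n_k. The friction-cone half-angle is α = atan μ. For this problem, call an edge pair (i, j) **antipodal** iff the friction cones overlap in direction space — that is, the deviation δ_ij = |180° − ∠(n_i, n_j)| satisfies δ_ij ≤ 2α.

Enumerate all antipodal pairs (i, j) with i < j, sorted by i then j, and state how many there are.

α = atan 0.2 = 11.31°;  2α = 22.62°
n_0 = (+1.0000, -0.0047)
n_1 = (+0.4721, +0.8815)
n_2 = (-0.8192, +0.5736)
n_3 = (-0.7815, -0.6239)
n_4 = (-0.2413, -0.9704)
n_5 = (+0.6199, -0.7847)
  (0,1): δ = 117.91°  ·
  (0,2): δ = 34.73°  ·
  (0,3): δ = 38.87°  ·
  (0,4): δ = 76.30°  ·
  (0,5): δ = 128.58°  ·
  (1,2): δ = 96.83°  ·
  (1,3): δ = 23.23°  ·
  (1,4): δ = 14.21°  ✓
  (1,5): δ = 66.48°  ·
  (2,3): δ = 106.40°  ·
  (2,4): δ = 68.97°  ·
  (2,5): δ = 16.69°  ✓
  (3,4): δ = 142.56°  ·
  (3,5): δ = 90.29°  ·
  (4,5): δ = 127.72°  ·
antipodal pairs: 2

count = 2; pairs: (1,4), (2,5)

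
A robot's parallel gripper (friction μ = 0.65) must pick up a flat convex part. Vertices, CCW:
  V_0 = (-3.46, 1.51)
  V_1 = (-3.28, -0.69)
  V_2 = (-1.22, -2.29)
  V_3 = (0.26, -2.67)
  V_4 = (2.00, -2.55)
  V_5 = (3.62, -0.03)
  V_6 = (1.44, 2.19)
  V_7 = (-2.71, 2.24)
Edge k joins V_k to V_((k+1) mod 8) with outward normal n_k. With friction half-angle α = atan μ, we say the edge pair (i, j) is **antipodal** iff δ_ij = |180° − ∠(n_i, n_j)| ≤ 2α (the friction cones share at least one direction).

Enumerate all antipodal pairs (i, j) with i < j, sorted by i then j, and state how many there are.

α = atan 0.65 = 33.02°;  2α = 66.05°
n_0 = (-0.9967, -0.0815)
n_1 = (-0.6134, -0.7898)
n_2 = (-0.2487, -0.9686)
n_3 = (+0.0688, -0.9976)
n_4 = (+0.8412, -0.5408)
n_5 = (+0.7135, +0.7006)
n_6 = (+0.0120, +0.9999)
n_7 = (-0.6975, +0.7166)
  (0,1): δ = 132.51°  ·
  (0,2): δ = 109.08°  ·
  (0,3): δ = 90.73°  ·
  (0,4): δ = 37.41°  ✓
  (0,5): δ = 39.80°  ✓
  (0,6): δ = 84.63°  ·
  (0,7): δ = 129.55°  ·
  (1,2): δ = 156.56°  ·
  (1,3): δ = 138.22°  ·
  (1,4): δ = 84.90°  ·
  (1,5): δ = 7.68°  ✓
  (1,6): δ = 37.15°  ✓
  (1,7): δ = 82.06°  ·
  (2,3): δ = 161.65°  ·
  (2,4): δ = 108.34°  ·
  (2,5): δ = 31.12°  ✓
  (2,6): δ = 13.71°  ✓
  (2,7): δ = 58.63°  ✓
  (3,4): δ = 126.68°  ·
  (3,5): δ = 49.47°  ✓
  (3,6): δ = 4.64°  ✓
  (3,7): δ = 40.28°  ✓
  (4,5): δ = 102.79°  ·
  (4,6): δ = 57.96°  ✓
  (4,7): δ = 13.04°  ✓
  (5,6): δ = 135.17°  ·
  (5,7): δ = 90.25°  ·
  (6,7): δ = 135.08°  ·
antipodal pairs: 12

count = 12; pairs: (0,4), (0,5), (1,5), (1,6), (2,5), (2,6), (2,7), (3,5), (3,6), (3,7), (4,6), (4,7)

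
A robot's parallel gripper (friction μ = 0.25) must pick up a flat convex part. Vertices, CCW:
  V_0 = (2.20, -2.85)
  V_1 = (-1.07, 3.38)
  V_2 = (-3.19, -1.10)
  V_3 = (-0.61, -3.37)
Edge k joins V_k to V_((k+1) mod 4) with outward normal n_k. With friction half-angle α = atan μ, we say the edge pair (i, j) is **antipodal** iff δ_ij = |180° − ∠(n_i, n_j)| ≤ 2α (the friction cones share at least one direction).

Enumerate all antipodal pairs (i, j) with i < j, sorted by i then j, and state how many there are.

α = atan 0.25 = 14.04°;  2α = 28.07°
n_0 = (+0.8854, +0.4648)
n_1 = (-0.9039, +0.4277)
n_2 = (-0.6606, -0.7508)
n_3 = (+0.1820, -0.9833)
  (0,1): δ = 53.02°  ·
  (0,2): δ = 20.96°  ✓
  (0,3): δ = 72.79°  ·
  (1,2): δ = 106.02°  ·
  (1,3): δ = 54.19°  ·
  (2,3): δ = 128.17°  ·
antipodal pairs: 1

count = 1; pairs: (0,2)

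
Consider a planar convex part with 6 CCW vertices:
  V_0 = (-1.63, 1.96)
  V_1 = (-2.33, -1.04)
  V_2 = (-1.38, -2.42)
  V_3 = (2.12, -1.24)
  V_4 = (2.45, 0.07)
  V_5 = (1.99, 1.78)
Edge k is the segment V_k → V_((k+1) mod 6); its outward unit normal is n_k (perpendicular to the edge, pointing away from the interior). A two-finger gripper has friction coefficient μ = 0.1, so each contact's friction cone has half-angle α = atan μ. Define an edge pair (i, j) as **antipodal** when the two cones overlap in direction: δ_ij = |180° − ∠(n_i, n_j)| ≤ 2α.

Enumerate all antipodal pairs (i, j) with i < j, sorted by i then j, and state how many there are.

α = atan 0.1 = 5.71°;  2α = 11.42°
n_0 = (-0.9738, +0.2272)
n_1 = (-0.8237, -0.5670)
n_2 = (+0.3195, -0.9476)
n_3 = (+0.9697, -0.2443)
n_4 = (+0.9657, +0.2598)
n_5 = (+0.0497, +0.9988)
  (0,1): δ = 132.32°  ·
  (0,2): δ = 58.23°  ·
  (0,3): δ = 1.01°  ✓
  (0,4): δ = 28.19°  ·
  (0,5): δ = 100.29°  ·
  (1,2): δ = 105.91°  ·
  (1,3): δ = 48.68°  ·
  (1,4): δ = 19.49°  ·
  (1,5): δ = 52.61°  ·
  (2,3): δ = 122.77°  ·
  (2,4): δ = 93.57°  ·
  (2,5): δ = 21.48°  ·
  (3,4): δ = 150.80°  ·
  (3,5): δ = 78.71°  ·
  (4,5): δ = 107.90°  ·
antipodal pairs: 1

count = 1; pairs: (0,3)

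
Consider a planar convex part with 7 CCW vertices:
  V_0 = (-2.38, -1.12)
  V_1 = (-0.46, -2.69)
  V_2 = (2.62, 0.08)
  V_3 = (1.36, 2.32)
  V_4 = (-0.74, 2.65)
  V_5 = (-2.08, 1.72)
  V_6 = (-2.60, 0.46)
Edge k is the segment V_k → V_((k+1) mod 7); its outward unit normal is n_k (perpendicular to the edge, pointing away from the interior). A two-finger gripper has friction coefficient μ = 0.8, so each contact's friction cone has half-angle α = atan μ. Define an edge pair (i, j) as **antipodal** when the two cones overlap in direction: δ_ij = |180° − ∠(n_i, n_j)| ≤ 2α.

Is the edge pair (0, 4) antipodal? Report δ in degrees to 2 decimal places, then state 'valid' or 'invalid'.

α = atan 0.8 = 38.66°;  2α = 77.32°
edge 0: e_0 = (+1.92, -1.57);  n_0 = (-0.6330, -0.7741)
edge 4: e_4 = (-1.34, -0.93);  n_4 = (-0.5702, +0.8215)
∠(n_0, n_4) = 105.97°
δ = |180° − 105.97°| = 74.03°
74.03° ≤ 2α = 77.32°  →  valid

δ = 74.03°, valid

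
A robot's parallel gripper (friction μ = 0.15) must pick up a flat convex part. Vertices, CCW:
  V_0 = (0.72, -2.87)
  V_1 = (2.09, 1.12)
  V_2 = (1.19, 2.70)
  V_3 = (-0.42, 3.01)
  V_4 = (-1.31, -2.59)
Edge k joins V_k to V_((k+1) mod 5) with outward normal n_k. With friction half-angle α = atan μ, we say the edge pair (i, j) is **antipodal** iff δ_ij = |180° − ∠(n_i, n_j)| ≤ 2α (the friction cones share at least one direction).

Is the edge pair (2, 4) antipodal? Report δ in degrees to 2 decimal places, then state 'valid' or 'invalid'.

α = atan 0.15 = 8.53°;  2α = 17.06°
edge 2: e_2 = (-1.61, +0.31);  n_2 = (+0.1891, +0.9820)
edge 4: e_4 = (+2.03, -0.28);  n_4 = (-0.1366, -0.9906)
∠(n_2, n_4) = 176.95°
δ = |180° − 176.95°| = 3.05°
3.05° ≤ 2α = 17.06°  →  valid

δ = 3.05°, valid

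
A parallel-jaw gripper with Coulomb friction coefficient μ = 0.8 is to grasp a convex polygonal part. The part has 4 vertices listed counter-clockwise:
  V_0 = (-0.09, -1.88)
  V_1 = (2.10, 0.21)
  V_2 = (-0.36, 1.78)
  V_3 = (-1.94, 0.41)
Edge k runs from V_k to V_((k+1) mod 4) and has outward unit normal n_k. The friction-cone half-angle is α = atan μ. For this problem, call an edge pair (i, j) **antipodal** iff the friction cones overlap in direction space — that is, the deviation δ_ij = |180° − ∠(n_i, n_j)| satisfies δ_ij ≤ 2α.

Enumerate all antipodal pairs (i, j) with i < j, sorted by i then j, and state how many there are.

α = atan 0.8 = 38.66°;  2α = 77.32°
n_0 = (+0.6904, -0.7234)
n_1 = (+0.5380, +0.8430)
n_2 = (-0.6551, +0.7555)
n_3 = (-0.7779, -0.6284)
  (0,1): δ = 76.21°  ✓
  (0,2): δ = 2.73°  ✓
  (0,3): δ = 85.27°  ·
  (1,2): δ = 106.53°  ·
  (1,3): δ = 18.52°  ✓
  (2,3): δ = 91.99°  ·
antipodal pairs: 3

count = 3; pairs: (0,1), (0,2), (1,3)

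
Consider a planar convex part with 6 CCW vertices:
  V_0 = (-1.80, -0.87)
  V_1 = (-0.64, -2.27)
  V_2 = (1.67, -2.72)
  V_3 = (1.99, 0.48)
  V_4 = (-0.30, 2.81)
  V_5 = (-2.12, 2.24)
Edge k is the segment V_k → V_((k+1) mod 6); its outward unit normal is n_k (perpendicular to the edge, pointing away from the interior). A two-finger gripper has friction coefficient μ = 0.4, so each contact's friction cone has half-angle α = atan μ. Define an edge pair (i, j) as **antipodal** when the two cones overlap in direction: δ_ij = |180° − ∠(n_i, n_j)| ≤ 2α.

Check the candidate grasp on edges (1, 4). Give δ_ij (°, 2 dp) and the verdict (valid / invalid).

α = atan 0.4 = 21.80°;  2α = 43.60°
edge 1: e_1 = (+2.31, -0.45);  n_1 = (-0.1912, -0.9815)
edge 4: e_4 = (-1.82, -0.57);  n_4 = (-0.2989, +0.9543)
∠(n_1, n_4) = 151.59°
δ = |180° − 151.59°| = 28.41°
28.41° ≤ 2α = 43.60°  →  valid

δ = 28.41°, valid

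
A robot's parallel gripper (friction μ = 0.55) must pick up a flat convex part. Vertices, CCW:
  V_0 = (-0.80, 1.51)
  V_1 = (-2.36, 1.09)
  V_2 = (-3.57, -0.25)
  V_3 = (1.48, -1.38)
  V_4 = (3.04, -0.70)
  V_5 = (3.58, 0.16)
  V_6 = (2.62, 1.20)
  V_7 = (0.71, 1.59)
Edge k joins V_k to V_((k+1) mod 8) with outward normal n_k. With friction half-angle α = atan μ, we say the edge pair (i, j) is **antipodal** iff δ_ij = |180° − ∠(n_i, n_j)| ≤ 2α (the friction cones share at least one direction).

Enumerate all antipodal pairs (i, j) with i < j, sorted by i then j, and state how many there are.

count = 11; pairs: (0,2), (0,3), (0,4), (1,3), (1,4), (2,5), (2,6), (2,7), (3,6), (3,7), (4,7)

α = atan 0.55 = 28.81°;  2α = 57.62°
n_0 = (-0.2600, +0.9656)
n_1 = (-0.7422, +0.6702)
n_2 = (-0.2184, -0.9759)
n_3 = (+0.3996, -0.9167)
n_4 = (+0.8469, -0.5318)
n_5 = (+0.7348, +0.6783)
n_6 = (+0.2001, +0.9798)
n_7 = (-0.0529, +0.9986)
  (0,1): δ = 147.15°  ·
  (0,2): δ = 27.68°  ✓
  (0,3): δ = 8.48°  ✓
  (0,4): δ = 42.81°  ✓
  (0,5): δ = 117.64°  ·
  (0,6): δ = 153.39°  ·
  (0,7): δ = 167.96°  ·
  (1,2): δ = 60.53°  ·
  (1,3): δ = 24.37°  ✓
  (1,4): δ = 9.96°  ✓
  (1,5): δ = 84.79°  ·
  (1,6): δ = 120.54°  ·
  (1,7): δ = 135.11°  ·
  (2,3): δ = 143.83°  ·
  (2,4): δ = 109.51°  ·
  (2,5): δ = 34.68°  ✓
  (2,6): δ = 1.07°  ✓
  (2,7): δ = 15.65°  ✓
  (3,4): δ = 145.68°  ·
  (3,5): δ = 70.84°  ·
  (3,6): δ = 35.09°  ✓
  (3,7): δ = 20.52°  ✓
  (4,5): δ = 105.17°  ·
  (4,6): δ = 69.42°  ·
  (4,7): δ = 54.84°  ✓
  (5,6): δ = 144.25°  ·
  (5,7): δ = 129.68°  ·
  (6,7): δ = 165.43°  ·
antipodal pairs: 11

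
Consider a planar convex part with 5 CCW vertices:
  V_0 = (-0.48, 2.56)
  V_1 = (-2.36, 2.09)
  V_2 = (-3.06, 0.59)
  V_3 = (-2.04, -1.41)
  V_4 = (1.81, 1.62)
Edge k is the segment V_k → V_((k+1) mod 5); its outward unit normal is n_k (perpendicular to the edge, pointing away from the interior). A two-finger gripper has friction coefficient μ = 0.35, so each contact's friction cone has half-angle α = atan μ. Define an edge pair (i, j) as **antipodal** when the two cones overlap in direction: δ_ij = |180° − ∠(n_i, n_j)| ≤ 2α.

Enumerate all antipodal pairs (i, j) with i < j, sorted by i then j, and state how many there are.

α = atan 0.35 = 19.29°;  2α = 38.58°
n_0 = (-0.2425, +0.9701)
n_1 = (-0.9062, +0.4229)
n_2 = (-0.8908, -0.4543)
n_3 = (+0.6185, -0.7858)
n_4 = (+0.3797, +0.9251)
  (0,1): δ = 129.05°  ·
  (0,2): δ = 77.01°  ·
  (0,3): δ = 24.17°  ✓
  (0,4): δ = 143.65°  ·
  (1,2): δ = 127.96°  ·
  (1,3): δ = 26.78°  ✓
  (1,4): δ = 92.70°  ·
  (2,3): δ = 78.82°  ·
  (2,4): δ = 40.66°  ·
  (3,4): δ = 60.52°  ·
antipodal pairs: 2

count = 2; pairs: (0,3), (1,3)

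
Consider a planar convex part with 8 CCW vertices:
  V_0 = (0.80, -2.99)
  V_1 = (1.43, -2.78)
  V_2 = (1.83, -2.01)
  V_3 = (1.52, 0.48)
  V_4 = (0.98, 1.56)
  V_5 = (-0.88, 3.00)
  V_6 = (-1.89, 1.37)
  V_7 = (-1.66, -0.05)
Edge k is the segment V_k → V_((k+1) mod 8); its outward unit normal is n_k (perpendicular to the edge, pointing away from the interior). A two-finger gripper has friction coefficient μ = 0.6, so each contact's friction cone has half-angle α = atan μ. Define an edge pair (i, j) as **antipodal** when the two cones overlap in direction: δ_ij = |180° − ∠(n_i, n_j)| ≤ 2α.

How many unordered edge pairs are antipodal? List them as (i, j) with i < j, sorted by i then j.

count = 12; pairs: (0,4), (0,5), (1,5), (1,6), (2,5), (2,6), (2,7), (3,5), (3,6), (3,7), (4,6), (4,7)

α = atan 0.6 = 30.96°;  2α = 61.93°
n_0 = (+0.3162, -0.9487)
n_1 = (+0.8874, -0.4610)
n_2 = (+0.9923, +0.1235)
n_3 = (+0.8944, +0.4472)
n_4 = (+0.6122, +0.7907)
n_5 = (-0.8500, +0.5267)
n_6 = (-0.9871, -0.1599)
n_7 = (-0.7669, -0.6417)
  (0,1): δ = 135.89°  ·
  (0,2): δ = 101.34°  ·
  (0,3): δ = 81.87°  ·
  (0,4): δ = 56.18°  ✓
  (0,5): δ = 39.78°  ✓
  (0,6): δ = 80.77°  ·
  (0,7): δ = 111.49°  ·
  (1,2): δ = 145.45°  ·
  (1,3): δ = 125.98°  ·
  (1,4): δ = 100.30°  ·
  (1,5): δ = 4.33°  ✓
  (1,6): δ = 36.65°  ✓
  (1,7): δ = 67.37°  ·
  (2,3): δ = 160.53°  ·
  (2,4): δ = 134.84°  ·
  (2,5): δ = 38.88°  ✓
  (2,6): δ = 2.10°  ✓
  (2,7): δ = 32.82°  ✓
  (3,4): δ = 154.31°  ·
  (3,5): δ = 58.35°  ✓
  (3,6): δ = 17.36°  ✓
  (3,7): δ = 13.36°  ✓
  (4,5): δ = 84.04°  ·
  (4,6): δ = 43.05°  ✓
  (4,7): δ = 12.33°  ✓
  (5,6): δ = 139.02°  ·
  (5,7): δ = 108.30°  ·
  (6,7): δ = 149.28°  ·
antipodal pairs: 12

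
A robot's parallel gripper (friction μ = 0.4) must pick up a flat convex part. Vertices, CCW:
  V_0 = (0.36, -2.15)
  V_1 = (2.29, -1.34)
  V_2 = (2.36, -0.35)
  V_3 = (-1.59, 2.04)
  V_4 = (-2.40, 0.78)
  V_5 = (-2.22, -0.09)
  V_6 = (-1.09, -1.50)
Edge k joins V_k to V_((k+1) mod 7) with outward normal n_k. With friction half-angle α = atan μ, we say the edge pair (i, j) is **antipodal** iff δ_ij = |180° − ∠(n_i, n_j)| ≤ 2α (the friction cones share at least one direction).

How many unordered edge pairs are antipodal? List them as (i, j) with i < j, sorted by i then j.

α = atan 0.4 = 21.80°;  2α = 43.60°
n_0 = (+0.3870, -0.9221)
n_1 = (+0.9975, -0.0705)
n_2 = (+0.5177, +0.8556)
n_3 = (-0.8412, +0.5408)
n_4 = (-0.9793, -0.2026)
n_5 = (-0.7803, -0.6254)
n_6 = (-0.4091, -0.9125)
  (0,1): δ = 116.81°  ·
  (0,2): δ = 53.94°  ·
  (0,3): δ = 34.50°  ✓
  (0,4): δ = 78.92°  ·
  (0,5): δ = 105.94°  ·
  (0,6): δ = 133.09°  ·
  (1,2): δ = 117.13°  ·
  (1,3): δ = 28.69°  ✓
  (1,4): δ = 15.73°  ✓
  (1,5): δ = 42.75°  ✓
  (1,6): δ = 69.90°  ·
  (2,3): δ = 91.56°  ·
  (2,4): δ = 47.13°  ·
  (2,5): δ = 20.11°  ✓
  (2,6): δ = 7.03°  ✓
  (3,4): δ = 135.58°  ·
  (3,5): δ = 108.56°  ·
  (3,6): δ = 81.41°  ·
  (4,5): δ = 152.98°  ·
  (4,6): δ = 125.83°  ·
  (5,6): δ = 152.85°  ·
antipodal pairs: 6

count = 6; pairs: (0,3), (1,3), (1,4), (1,5), (2,5), (2,6)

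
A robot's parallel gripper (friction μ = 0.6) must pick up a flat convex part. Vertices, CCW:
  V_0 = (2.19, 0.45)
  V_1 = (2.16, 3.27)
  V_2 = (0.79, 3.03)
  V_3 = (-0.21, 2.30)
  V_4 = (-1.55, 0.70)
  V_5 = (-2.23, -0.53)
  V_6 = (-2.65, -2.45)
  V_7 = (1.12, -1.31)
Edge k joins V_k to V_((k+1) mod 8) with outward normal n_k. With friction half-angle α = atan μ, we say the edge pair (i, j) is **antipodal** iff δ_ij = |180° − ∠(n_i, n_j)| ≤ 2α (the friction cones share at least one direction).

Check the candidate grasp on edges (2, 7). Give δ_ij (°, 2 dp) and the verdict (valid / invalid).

α = atan 0.6 = 30.96°;  2α = 61.93°
edge 2: e_2 = (-1.00, -0.73);  n_2 = (-0.5896, +0.8077)
edge 7: e_7 = (+1.07, +1.76);  n_7 = (+0.8545, -0.5195)
∠(n_2, n_7) = 157.43°
δ = |180° − 157.43°| = 22.57°
22.57° ≤ 2α = 61.93°  →  valid

δ = 22.57°, valid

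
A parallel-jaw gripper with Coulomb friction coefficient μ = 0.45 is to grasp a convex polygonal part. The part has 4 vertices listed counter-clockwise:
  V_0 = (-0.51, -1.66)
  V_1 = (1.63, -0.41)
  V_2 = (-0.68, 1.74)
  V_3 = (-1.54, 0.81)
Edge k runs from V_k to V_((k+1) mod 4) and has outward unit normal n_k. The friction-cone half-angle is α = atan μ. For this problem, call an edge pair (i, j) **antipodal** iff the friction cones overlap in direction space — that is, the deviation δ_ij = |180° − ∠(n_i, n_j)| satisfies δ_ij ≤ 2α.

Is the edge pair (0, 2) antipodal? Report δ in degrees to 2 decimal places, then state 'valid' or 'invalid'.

α = atan 0.45 = 24.23°;  2α = 48.46°
edge 0: e_0 = (+2.14, +1.25);  n_0 = (+0.5044, -0.8635)
edge 2: e_2 = (-0.86, -0.93);  n_2 = (-0.7342, +0.6789)
∠(n_0, n_2) = 163.05°
δ = |180° − 163.05°| = 16.95°
16.95° ≤ 2α = 48.46°  →  valid

δ = 16.95°, valid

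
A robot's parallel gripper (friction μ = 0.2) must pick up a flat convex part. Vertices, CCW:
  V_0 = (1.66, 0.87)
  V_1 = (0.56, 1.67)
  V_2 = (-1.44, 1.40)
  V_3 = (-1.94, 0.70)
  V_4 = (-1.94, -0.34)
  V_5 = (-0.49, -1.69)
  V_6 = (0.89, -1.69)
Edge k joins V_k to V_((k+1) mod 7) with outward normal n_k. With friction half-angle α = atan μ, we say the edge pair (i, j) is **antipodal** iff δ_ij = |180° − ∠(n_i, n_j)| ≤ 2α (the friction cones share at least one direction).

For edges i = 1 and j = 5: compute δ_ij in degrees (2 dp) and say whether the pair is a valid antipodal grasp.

δ = 7.69°, valid

α = atan 0.2 = 11.31°;  2α = 22.62°
edge 1: e_1 = (-2.00, -0.27);  n_1 = (-0.1338, +0.9910)
edge 5: e_5 = (+1.38, +0.00);  n_5 = (+0.0000, -1.0000)
∠(n_1, n_5) = 172.31°
δ = |180° − 172.31°| = 7.69°
7.69° ≤ 2α = 22.62°  →  valid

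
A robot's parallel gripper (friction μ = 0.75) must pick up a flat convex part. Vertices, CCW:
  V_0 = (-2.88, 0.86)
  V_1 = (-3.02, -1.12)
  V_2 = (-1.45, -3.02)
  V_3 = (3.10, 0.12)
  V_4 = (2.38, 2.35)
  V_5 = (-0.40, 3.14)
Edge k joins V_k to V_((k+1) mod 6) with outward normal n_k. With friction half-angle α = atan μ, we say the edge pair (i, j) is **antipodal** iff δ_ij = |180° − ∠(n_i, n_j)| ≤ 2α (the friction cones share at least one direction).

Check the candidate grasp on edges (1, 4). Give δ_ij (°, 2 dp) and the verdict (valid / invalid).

δ = 34.57°, valid

α = atan 0.75 = 36.87°;  2α = 73.74°
edge 1: e_1 = (+1.57, -1.90);  n_1 = (-0.7709, -0.6370)
edge 4: e_4 = (-2.78, +0.79);  n_4 = (+0.2733, +0.9619)
∠(n_1, n_4) = 145.43°
δ = |180° − 145.43°| = 34.57°
34.57° ≤ 2α = 73.74°  →  valid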